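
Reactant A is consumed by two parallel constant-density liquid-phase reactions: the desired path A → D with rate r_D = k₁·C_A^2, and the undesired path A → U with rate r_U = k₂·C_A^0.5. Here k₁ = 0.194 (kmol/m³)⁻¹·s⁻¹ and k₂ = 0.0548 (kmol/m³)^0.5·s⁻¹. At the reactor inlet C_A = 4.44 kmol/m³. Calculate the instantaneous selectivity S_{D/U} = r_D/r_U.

33.1

S_{D/U} = r_D/r_U = (k₁·C_A^2)/(k₂·C_A^0.5) = (k₁/k₂)·C_A^1.5.
= (0.194×4.440^2) / (0.0548×4.440^0.5) = 3.824/0.1155 = 33.1.
Since the desired path is higher order in A, keeping C_A high (PFR or concentrated feed) favours D.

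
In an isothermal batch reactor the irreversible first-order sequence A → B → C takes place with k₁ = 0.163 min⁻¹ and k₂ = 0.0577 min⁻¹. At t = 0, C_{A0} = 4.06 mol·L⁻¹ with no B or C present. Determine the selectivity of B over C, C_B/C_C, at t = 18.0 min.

0.967

For first-order series with pure A initially, C_B(t) = k₁C_{A0}/(k₂−k₁)·(e^(−k₁t) − e^(−k₂t)).
e^(−k₁t) = e^(−0.163×18.0) = e^(−2.934) = 0.05318; e^(−k₂t) = e^(−1.039) = 0.3539.
C_B = 0.163×4.06/(0.0577−0.163) × (0.05318−0.3539) = (-6.285)×(-0.3008) = 1.890 mol·L⁻¹.
C_A = C_{A0}e^(−k₁t) = 0.2159 mol·L⁻¹, so C_C = C_{A0}−C_A−C_B = 1.954 mol·L⁻¹; C_B/C_C = 0.967.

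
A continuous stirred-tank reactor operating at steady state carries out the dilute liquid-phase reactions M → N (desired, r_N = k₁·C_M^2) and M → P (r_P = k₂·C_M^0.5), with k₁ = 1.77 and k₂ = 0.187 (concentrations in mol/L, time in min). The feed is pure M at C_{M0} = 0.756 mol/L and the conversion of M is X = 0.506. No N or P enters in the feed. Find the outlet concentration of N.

0.261 mol/L

Exit C_M = C_{M0}(1−X) = 0.756×0.494 = 0.3735 mol/L.
A CSTR operates uniformly at the exit composition, giving r_N = 0.2469 and r_P = 0.1143 (each k·C_M^n at C_M = 0.3735).
Fraction of consumed M going to N: r_N/(r_N+r_P) = 0.6836.
C_N = 0.6836·C_{M0}·X = 0.6836×0.756×0.506 = 0.261 mol/L.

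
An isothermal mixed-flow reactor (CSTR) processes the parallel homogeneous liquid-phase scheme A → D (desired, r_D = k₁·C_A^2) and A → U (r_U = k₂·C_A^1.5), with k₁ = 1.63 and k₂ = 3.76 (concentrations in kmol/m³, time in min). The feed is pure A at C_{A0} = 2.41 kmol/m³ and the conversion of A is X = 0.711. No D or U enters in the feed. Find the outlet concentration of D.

Exit C_A = C_{A0}(1−X) = 2.41×0.289 = 0.6965 kmol/m³.
Rates in a CSTR are evaluated at the outlet concentration: r_D = 1.63×0.6965^2 = 0.7907, r_U = 3.76×0.6965^1.5 = 2.186.
Fraction of consumed A going to D: r_D/(r_D+r_U) = 0.2657.
C_D = 0.2657·C_{A0}·X = 0.2657×2.41×0.711 = 0.455 kmol/m³.

0.455 kmol/m³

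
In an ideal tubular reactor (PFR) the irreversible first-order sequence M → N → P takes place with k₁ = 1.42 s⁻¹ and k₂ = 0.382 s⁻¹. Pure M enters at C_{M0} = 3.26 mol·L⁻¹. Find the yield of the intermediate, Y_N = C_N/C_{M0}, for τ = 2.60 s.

0.473

Solving the coupled first-order balances gives C_N(τ) = [k₁/(k₂−k₁)]·C_{M0}·(e^(−k₁τ) − e^(−k₂τ)).
e^(−k₁τ) = e^(−1.42×2.60) = e^(−3.692) = 0.02492; e^(−k₂τ) = e^(−0.9932) = 0.3704.
C_N = 1.42×3.26/(0.382−1.42) × (0.02492−0.3704) = (-4.460)×(-0.3455) = 1.541 mol·L⁻¹.
Y_N = C_N/C_{M0} = 1.541/3.26 = 0.473.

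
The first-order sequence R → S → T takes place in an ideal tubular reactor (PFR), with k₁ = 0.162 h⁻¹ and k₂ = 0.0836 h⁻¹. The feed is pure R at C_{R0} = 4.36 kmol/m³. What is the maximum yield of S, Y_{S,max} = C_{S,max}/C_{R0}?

0.494

For a first-order series the maximum intermediate yield is C_{S,max}/C_{R0} = (k₁/k₂)^[k₂/(k₂−k₁)].
= (0.162/0.0836)^(0.0836/(0.0836−0.162)) = (1.938)^(-1.066) = 0.4939.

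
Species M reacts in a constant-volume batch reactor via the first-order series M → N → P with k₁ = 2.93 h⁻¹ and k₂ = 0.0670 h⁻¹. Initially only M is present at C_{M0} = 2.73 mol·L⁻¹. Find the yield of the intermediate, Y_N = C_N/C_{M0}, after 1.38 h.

For first-order series with pure M initially, C_N(t) = k₁C_{M0}/(k₂−k₁)·(e^(−k₁t) − e^(−k₂t)).
e^(−k₁t) = e^(−2.93×1.38) = e^(−4.043) = 0.01754; e^(−k₂t) = e^(−0.09246) = 0.9117.
C_N = 2.93×2.73/(0.0670−2.93) × (0.01754−0.9117) = (-2.794)×(-0.8941) = 2.498 mol·L⁻¹.
Y_N = C_N/C_{M0} = 2.498/2.73 = 0.915.

0.915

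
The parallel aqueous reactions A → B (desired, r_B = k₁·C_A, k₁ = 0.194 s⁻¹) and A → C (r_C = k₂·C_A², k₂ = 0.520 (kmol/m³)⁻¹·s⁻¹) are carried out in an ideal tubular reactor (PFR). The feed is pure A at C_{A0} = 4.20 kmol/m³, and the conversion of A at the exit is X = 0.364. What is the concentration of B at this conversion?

C_A = C_{A0}(1−X) = 2.671 kmol/m³.
Along a PFR/batch, dC_B/dC_A = −r_B/(r_B+r_C) = −k₁/(k₁+k₂·C_A).
Integrating from C_{A0} to C_A: C_B = (0.194/0.520)·ln[(0.194+0.520·4.20)/(0.194+0.520·2.67)] = 0.3731·ln(2.378/1.583) = 0.1518 kmol/m³.

0.152 kmol/m³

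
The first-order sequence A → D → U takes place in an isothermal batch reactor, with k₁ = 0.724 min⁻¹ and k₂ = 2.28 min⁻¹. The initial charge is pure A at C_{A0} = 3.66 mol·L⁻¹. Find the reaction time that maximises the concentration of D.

Setting dC_D/dt = 0 gives t_opt = ln(k₂/k₁)/(k₂−k₁).
= ln(2.28/0.724)/(2.28−0.724) = ln(3.149)/1.556 = 1.147/1.556 = 0.737 min.

0.737 min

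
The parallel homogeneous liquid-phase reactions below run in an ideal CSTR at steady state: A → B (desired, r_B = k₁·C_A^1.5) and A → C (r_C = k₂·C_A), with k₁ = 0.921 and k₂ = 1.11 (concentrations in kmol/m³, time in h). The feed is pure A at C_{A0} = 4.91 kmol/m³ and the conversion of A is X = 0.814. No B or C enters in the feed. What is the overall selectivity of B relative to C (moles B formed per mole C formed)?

Exit C_A = C_{A0}(1−X) = 4.91×0.186 = 0.9133 kmol/m³.
In a CSTR the entire volume is at exit conditions, so r_B = 0.921×0.9133^1.5 = 0.8038 and r_C = 1.11×0.9133 = 1.014.
Overall selectivity = C_B/C_C = r_Bτ/(r_Cτ) = r_B/r_C = 0.793.

0.793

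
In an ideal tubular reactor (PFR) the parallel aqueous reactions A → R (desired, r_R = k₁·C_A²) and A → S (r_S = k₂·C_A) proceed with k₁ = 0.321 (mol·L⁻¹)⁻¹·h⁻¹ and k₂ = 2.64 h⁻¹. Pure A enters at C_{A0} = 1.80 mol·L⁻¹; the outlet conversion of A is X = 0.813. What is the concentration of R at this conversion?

0.166 mol·L⁻¹

C_A = C_{A0}(1−X) = 0.3366 mol·L⁻¹.
Along a PFR/batch, dC_S/dC_A = −r_S/(r_R+r_S) = −k₂/(k₂+k₁·C_A).
Integrating from C_{A0} to C_A: C_S = (2.64/0.321)·ln[(2.64+0.321·1.80)/(2.64+0.321·0.337)] = 8.224·ln(3.218/2.748) = 1.298 mol·L⁻¹.
Then C_R = (C_{A0}−C_A) − C_S = 1.463 − 1.298 = 0.1655 mol·L⁻¹.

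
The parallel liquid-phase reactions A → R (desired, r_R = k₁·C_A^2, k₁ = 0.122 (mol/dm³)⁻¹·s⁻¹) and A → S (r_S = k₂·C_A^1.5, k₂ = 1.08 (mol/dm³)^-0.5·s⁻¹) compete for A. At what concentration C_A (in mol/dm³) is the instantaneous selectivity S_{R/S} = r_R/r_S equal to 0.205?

3.29 mol/dm³

S_{R/S} = (k₁/k₂)·C_A^0.5 ⇒ C_A = (S·k₂/k₁)^(2).
= (0.205×1.08/0.122)^(2) = (1.815)^(2) = 3.29 mol/dm³.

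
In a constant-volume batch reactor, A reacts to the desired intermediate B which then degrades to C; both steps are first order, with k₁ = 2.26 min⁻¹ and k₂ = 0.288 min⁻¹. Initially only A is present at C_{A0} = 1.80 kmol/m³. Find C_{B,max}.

At the optimum, C_{B,max}/C_{A0} = (k₁/k₂)^[k₂/(k₂−k₁)].
= (2.26/0.288)^(0.288/(0.288−2.26)) = (7.847)^(-0.1460) = 0.7402.
C_{B,max} = 0.7402×1.80 = 1.33 kmol/m³.

1.33 kmol/m³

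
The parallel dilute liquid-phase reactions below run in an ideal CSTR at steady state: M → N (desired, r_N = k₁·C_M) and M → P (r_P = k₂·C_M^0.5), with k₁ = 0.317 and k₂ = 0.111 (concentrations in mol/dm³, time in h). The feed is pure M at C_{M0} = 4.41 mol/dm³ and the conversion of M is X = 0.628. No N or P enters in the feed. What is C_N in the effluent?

2.17 mol/dm³

Exit C_M = C_{M0}(1−X) = 4.41×0.372 = 1.641 mol/dm³.
A CSTR operates uniformly at the exit composition, giving r_N = 0.5200 and r_P = 0.1422 (each k·C_M^n at C_M = 1.641).
Fraction of consumed M going to N: r_N/(r_N+r_P) = 0.7853.
C_N = 0.7853·C_{M0}·X = 0.7853×4.41×0.628 = 2.17 mol/dm³.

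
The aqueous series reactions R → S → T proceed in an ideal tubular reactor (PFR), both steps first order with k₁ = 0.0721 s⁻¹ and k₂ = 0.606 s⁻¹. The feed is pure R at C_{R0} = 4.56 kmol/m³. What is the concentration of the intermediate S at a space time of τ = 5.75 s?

For first-order series with pure R initially, C_S(τ) = k₁C_{R0}/(k₂−k₁)·(e^(−k₁τ) − e^(−k₂τ)).
e^(−k₁τ) = e^(−0.0721×5.75) = e^(−0.4146) = 0.6606; e^(−k₂τ) = e^(−3.484) = 0.03067.
C_S = 0.0721×4.56/(0.606−0.0721) × (0.6606−0.03067) = 0.6158×0.6300 = 0.3879 kmol/m³.

0.388 kmol/m³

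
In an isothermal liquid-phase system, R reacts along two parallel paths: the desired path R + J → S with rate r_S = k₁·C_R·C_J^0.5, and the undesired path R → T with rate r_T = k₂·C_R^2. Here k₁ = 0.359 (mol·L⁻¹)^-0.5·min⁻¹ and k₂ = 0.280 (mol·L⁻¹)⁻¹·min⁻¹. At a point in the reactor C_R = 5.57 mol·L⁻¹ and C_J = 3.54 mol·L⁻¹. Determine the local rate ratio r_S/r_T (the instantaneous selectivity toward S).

S_{S/T} = r_S/r_T = (k₁·C_R·C_J^0.5)/(k₂·C_R^2) = (k₁/k₂)·C_R⁻¹·C_J^0.5.
= (0.359×5.570×3.540^0.5) / (0.280×5.570^2) = 3.762/8.687 = 0.433.
The undesired path is higher order in R, so low C_R (CSTR or dilute feed) favours S.

0.433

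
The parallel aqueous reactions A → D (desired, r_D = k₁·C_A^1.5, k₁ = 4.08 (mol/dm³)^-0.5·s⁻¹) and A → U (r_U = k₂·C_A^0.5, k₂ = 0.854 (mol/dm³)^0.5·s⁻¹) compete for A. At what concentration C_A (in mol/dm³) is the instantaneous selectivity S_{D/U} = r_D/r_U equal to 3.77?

S_{D/U} = (k₁/k₂)·C_A ⇒ C_A = S·k₂/k₁.
= 3.77×0.854/4.08 = 0.789 mol/dm³.

0.789 mol/dm³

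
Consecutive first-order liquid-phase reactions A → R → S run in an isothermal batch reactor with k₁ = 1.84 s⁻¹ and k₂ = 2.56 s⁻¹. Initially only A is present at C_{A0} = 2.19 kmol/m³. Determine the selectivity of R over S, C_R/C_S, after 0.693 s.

0.637

Solving the coupled first-order balances gives C_R(t) = [k₁/(k₂−k₁)]·C_{A0}·(e^(−k₁t) − e^(−k₂t)).
e^(−k₁t) = e^(−1.84×0.693) = e^(−1.275) = 0.2794; e^(−k₂t) = e^(−1.774) = 0.1696.
C_R = 1.84×2.19/(2.56−1.84) × (0.2794−0.1696) = 5.597×0.1098 = 0.6143 kmol/m³.
C_A = C_{A0}e^(−k₁t) = 0.6119 kmol/m³, so C_S = C_{A0}−C_A−C_R = 0.9638 kmol/m³; C_R/C_S = 0.637.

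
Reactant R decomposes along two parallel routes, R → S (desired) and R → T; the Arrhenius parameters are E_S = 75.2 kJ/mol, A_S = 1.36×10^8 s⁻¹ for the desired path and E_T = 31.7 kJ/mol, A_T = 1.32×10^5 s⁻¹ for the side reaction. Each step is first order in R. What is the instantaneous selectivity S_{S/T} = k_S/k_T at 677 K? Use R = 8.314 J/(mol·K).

Since both paths have the same order in R, the concentration cancels and S_{S/T} = k_S/k_T = (A_S/A_T)·exp[(E_T−E_S)/(RT)].
(E_T−E_S)/(RT) = (31.7−75.2)×10³/(8.314×677) = -43500/5629 = -7.728.
k_S/k_T = (1.36×10^8/1.32×10^5)·exp(-7.728) = 1030 × 4.401×10^-4 = 0.453.

0.453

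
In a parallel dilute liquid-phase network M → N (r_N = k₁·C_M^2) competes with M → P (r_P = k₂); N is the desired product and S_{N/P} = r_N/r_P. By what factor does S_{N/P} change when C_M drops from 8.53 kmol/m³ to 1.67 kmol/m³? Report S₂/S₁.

0.0383

S_{N/P} = (k₁/k₂)·C_M^2, so S₂/S₁ = (C_{M,2}/C_{M,1})^2.
= (1.67/8.53)^2 = (0.1958)^2 = 0.0383.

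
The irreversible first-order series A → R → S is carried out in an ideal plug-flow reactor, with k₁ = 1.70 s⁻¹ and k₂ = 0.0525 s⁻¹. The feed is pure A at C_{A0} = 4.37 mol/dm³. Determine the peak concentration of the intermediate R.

At the optimum, C_{R,max}/C_{A0} = (k₁/k₂)^[k₂/(k₂−k₁)].
= (1.70/0.0525)^(0.0525/(0.0525−1.70)) = (32.38)^(-0.03187) = 0.8951.
C_{R,max} = 0.8951×4.37 = 3.91 mol/dm³.

3.91 mol/dm³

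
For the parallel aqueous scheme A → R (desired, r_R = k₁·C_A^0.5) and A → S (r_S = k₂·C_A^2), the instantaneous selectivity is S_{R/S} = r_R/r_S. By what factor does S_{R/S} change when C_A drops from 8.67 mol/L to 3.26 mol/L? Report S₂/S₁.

4.34

S_{R/S} = (k₁/k₂)·C_A^-1.5, so S₂/S₁ = (C_{A,2}/C_{A,1})^-1.5.
= (3.26/8.67)^(-1.5) = (0.3760)^(-1.5) = 4.34.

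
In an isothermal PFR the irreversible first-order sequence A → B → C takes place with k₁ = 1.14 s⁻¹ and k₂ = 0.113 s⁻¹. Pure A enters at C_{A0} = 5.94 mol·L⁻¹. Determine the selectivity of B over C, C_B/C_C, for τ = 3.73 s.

Solving the coupled first-order balances gives C_B(τ) = [k₁/(k₂−k₁)]·C_{A0}·(e^(−k₁τ) − e^(−k₂τ)).
e^(−k₁τ) = e^(−1.14×3.73) = e^(−4.252) = 0.01423; e^(−k₂τ) = e^(−0.4215) = 0.6561.
C_B = 1.14×5.94/(0.113−1.14) × (0.01423−0.6561) = (-6.594)×(-0.6418) = 4.232 mol·L⁻¹.
C_A = C_{A0}e^(−k₁τ) = 0.08454 mol·L⁻¹, so C_C = C_{A0}−C_A−C_B = 1.623 mol·L⁻¹; C_B/C_C = 2.61.

2.61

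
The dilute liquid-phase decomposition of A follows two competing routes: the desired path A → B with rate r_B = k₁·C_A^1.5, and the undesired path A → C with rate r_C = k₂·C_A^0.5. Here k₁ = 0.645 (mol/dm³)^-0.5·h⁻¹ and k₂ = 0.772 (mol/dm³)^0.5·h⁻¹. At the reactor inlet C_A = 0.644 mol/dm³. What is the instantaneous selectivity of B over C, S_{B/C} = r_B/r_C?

0.538

S_{B/C} = r_B/r_C = (k₁·C_A^1.5)/(k₂·C_A^0.5) = (k₁/k₂)·C_A.
= (0.645×0.6440^1.5) / (0.772×0.6440^0.5) = 0.3333/0.6195 = 0.538.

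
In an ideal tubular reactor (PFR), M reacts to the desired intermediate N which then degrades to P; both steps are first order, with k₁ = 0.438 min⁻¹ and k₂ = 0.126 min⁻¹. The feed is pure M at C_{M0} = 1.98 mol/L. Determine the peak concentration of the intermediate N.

1.20 mol/L

For a first-order series the maximum intermediate yield is C_{N,max}/C_{M0} = (k₁/k₂)^[k₂/(k₂−k₁)].
= (0.438/0.126)^(0.126/(0.126−0.438)) = (3.476)^(-0.4038) = 0.6046.
C_{N,max} = 0.6046×1.98 = 1.20 mol/L.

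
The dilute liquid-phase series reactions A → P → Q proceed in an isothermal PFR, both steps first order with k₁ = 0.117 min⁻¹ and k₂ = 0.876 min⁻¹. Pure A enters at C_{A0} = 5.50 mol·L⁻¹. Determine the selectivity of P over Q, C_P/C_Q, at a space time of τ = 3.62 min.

0.377

Solving the coupled first-order balances gives C_P(τ) = [k₁/(k₂−k₁)]·C_{A0}·(e^(−k₁τ) − e^(−k₂τ)).
e^(−k₁τ) = e^(−0.117×3.62) = e^(−0.4235) = 0.6547; e^(−k₂τ) = e^(−3.171) = 0.04196.
C_P = 0.117×5.50/(0.876−0.117) × (0.6547−0.04196) = 0.8478×0.6128 = 0.5195 mol·L⁻¹.
C_A = C_{A0}e^(−k₁τ) = 3.601 mol·L⁻¹, so C_Q = C_{A0}−C_A−C_P = 1.379 mol·L⁻¹; C_P/C_Q = 0.377.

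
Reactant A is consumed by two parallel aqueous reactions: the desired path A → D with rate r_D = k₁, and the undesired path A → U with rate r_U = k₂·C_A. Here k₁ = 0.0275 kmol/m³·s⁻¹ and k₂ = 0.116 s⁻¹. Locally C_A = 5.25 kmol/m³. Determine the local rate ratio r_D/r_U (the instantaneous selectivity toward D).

0.0452

S_{D/U} = r_D/r_U = (k₁)/(k₂·C_A) = (k₁/k₂)·C_A⁻¹.
= (0.0275) / (0.116×5.250) = 0.02750/0.6090 = 0.0452.
The undesired path is higher order in A, so low C_A (CSTR or dilute feed) favours D.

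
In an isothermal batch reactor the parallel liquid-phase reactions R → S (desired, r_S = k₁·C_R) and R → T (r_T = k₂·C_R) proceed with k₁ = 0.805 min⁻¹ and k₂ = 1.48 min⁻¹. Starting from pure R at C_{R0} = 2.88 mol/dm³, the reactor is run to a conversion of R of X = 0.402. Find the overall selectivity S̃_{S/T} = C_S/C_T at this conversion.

C_R = C_{R0}(1−X) = 1.722 mol/dm³.
Both paths are first order in R, so the instantaneous fraction to S is constant: dC_S/d(−C_R) = k₁/(k₁+k₂) = 0.3523.
C_S = 0.3523·(C_{R0}−C_R) = 0.3523×1.158 = 0.408 mol/dm³.
C_T = (C_{R0}−C_R)−C_S = 0.7499 mol/dm³; S̃_{S/T} = 0.4079/0.7499 = 0.544.

0.544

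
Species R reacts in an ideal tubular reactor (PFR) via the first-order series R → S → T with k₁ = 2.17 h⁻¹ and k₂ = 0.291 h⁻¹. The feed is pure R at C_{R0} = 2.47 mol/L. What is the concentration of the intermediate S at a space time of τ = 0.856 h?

1.78 mol/L

The intermediate concentration in a first-order A→B→C sequence is C_S = k₁C_{R0}(e^(−k₁τ) − e^(−k₂τ))/(k₂−k₁).
e^(−k₁τ) = e^(−2.17×0.856) = e^(−1.858) = 0.1561; e^(−k₂τ) = e^(−0.2491) = 0.7795.
C_S = 2.17×2.47/(0.291−2.17) × (0.1561−0.7795) = (-2.853)×(-0.6234) = 1.778 mol/L.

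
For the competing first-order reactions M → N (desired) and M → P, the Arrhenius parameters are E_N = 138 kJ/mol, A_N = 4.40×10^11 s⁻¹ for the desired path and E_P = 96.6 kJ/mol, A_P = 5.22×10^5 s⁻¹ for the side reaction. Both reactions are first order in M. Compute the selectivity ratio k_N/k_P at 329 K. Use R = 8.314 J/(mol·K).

0.225

With equal orders, S_{N/P} = k_N/k_P = (A_N/A_P)·exp[(E_P−E_N)/(RT)].
(E_P−E_N)/(RT) = (96.6−138)×10³/(8.314×329) = -41400/2735 = -15.14.
k_N/k_P = (4.40×10^11/5.22×10^5)·exp(-15.14) = 8.429×10^5 × 2.672×10^-7 = 0.225.
Since E_N > E_P, raising the temperature improves selectivity toward N.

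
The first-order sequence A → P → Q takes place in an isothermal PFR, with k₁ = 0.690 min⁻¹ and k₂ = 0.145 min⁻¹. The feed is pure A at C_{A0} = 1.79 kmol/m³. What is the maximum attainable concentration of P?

Evaluating C_P at τ_opt = ln(k₂/k₁)/(k₂−k₁) gives C_{P,max}/C_{A0} = (k₁/k₂)^[k₂/(k₂−k₁)].
= (0.690/0.145)^(0.145/(0.145−0.690)) = (4.759)^(-0.2661) = 0.6603.
C_{P,max} = 0.6603×1.79 = 1.18 kmol/m³.

1.18 kmol/m³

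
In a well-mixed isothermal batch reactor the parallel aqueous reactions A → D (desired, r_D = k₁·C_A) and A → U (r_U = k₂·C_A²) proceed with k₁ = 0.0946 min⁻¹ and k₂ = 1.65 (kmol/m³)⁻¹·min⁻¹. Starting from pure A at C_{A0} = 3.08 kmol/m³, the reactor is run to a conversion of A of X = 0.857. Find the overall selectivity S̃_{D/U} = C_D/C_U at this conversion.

0.0417

C_A = C_{A0}(1−X) = 0.4404 kmol/m³.
Along a PFR/batch, dC_D/dC_A = −r_D/(r_D+r_U) = −k₁/(k₁+k₂·C_A).
Integrating from C_{A0} to C_A: C_D = (0.0946/1.65)·ln[(0.0946+1.65·3.08)/(0.0946+1.65·0.440)] = 0.05733·ln(5.177/0.8213) = 0.1055 kmol/m³.
C_U = (C_{A0}−C_A)−C_D = 2.534 kmol/m³; S̃_{D/U} = 0.1055/2.534 = 0.0417.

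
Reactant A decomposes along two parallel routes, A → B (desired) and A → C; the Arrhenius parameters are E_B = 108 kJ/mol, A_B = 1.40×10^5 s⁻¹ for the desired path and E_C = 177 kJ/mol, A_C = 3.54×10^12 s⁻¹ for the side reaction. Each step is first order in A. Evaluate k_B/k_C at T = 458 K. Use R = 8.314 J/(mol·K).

With equal orders, S_{B/C} = k_B/k_C = (A_B/A_C)·exp[(E_C−E_B)/(RT)].
(E_C−E_B)/(RT) = (177−108)×10³/(8.314×458) = 69000/3808 = 18.12.
k_B/k_C = (1.40×10^5/3.54×10^12)·exp(18.12) = 3.955×10^-8 × 7.408×10^7 = 2.93.

2.93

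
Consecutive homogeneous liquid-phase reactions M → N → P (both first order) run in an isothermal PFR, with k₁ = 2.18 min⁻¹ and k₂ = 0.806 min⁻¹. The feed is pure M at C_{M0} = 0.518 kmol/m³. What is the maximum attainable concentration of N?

0.289 kmol/m³

For a first-order series the maximum intermediate yield is C_{N,max}/C_{M0} = (k₁/k₂)^[k₂/(k₂−k₁)].
= (2.18/0.806)^(0.806/(0.806−2.18)) = (2.705)^(-0.5866) = 0.5578.
C_{N,max} = 0.5578×0.518 = 0.289 kmol/m³.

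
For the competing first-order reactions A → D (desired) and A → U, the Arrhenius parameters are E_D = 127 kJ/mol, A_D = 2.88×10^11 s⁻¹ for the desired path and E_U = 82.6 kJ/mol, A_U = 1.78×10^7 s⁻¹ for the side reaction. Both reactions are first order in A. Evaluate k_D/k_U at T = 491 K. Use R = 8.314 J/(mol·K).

Since both paths have the same order in A, the concentration cancels and S_{D/U} = k_D/k_U = (A_D/A_U)·exp[(E_U−E_D)/(RT)].
(E_U−E_D)/(RT) = (82.6−127)×10³/(8.314×491) = -44400/4082 = -10.88.
k_D/k_U = (2.88×10^11/1.78×10^7)·exp(-10.88) = 16180 × 1.890×10^-5 = 0.306.

0.306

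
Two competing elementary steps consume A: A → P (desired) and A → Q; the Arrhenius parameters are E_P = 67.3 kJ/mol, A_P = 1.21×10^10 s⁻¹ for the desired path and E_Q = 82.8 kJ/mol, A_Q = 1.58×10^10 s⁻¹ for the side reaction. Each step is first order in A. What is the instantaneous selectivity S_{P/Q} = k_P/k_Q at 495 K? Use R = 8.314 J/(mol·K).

k_P/k_Q = (A_P/A_Q)·exp[−(E_P−E_Q)/(RT)] = (A_P/A_Q)·exp[(E_Q−E_P)/(RT)].
(E_Q−E_P)/(RT) = (82.8−67.3)×10³/(8.314×495) = 15500/4115 = 3.766.
k_P/k_Q = (1.21×10^10/1.58×10^10)·exp(3.766) = 0.7658 × 43.22 = 33.1.

33.1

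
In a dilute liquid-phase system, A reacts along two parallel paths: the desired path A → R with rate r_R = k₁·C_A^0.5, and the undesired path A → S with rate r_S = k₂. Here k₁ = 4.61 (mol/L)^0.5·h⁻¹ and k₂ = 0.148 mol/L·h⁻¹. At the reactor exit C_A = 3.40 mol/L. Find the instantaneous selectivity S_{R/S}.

57.4

S_{R/S} = r_R/r_S = (k₁·C_A^0.5)/(k₂) = (k₁/k₂)·C_A^0.5.
= (4.61×3.400^0.5) / (0.148) = 8.500/0.1480 = 57.4.
Since the desired path is higher order in A, keeping C_A high (PFR or concentrated feed) favours R.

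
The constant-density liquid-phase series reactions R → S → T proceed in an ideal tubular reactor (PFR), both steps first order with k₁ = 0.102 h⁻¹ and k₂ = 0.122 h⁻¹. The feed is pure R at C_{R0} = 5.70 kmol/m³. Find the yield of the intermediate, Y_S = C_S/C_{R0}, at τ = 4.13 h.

The intermediate concentration in a first-order A→B→C sequence is C_S = k₁C_{R0}(e^(−k₁τ) − e^(−k₂τ))/(k₂−k₁).
e^(−k₁τ) = e^(−0.102×4.13) = e^(−0.4213) = 0.6562; e^(−k₂τ) = e^(−0.5039) = 0.6042.
C_S = 0.102×5.70/(0.122−0.102) × (0.6562−0.6042) = 29.07×0.05203 = 1.512 kmol/m³.
Y_S = C_S/C_{R0} = 1.512/5.70 = 0.265.

0.265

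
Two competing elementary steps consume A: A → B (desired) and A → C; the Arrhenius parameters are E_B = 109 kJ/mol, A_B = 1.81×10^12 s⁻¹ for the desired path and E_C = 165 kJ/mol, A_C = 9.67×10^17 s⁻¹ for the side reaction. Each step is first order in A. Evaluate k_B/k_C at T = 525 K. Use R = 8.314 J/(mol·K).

0.698

Since both paths have the same order in A, the concentration cancels and S_{B/C} = k_B/k_C = (A_B/A_C)·exp[(E_C−E_B)/(RT)].
(E_C−E_B)/(RT) = (165−109)×10³/(8.314×525) = 56000/4365 = 12.83.
k_B/k_C = (1.81×10^12/9.67×10^17)·exp(12.83) = 1.872×10^-6 × 3.732×10^5 = 0.698.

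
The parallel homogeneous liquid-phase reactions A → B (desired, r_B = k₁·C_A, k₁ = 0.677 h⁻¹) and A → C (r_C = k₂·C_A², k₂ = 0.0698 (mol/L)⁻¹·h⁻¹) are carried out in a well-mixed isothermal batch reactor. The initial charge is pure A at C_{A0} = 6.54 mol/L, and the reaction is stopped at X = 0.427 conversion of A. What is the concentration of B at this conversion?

C_A = C_{A0}(1−X) = 3.747 mol/L.
Along a PFR/batch, dC_B/dC_A = −r_B/(r_B+r_C) = −k₁/(k₁+k₂·C_A).
Integrating from C_{A0} to C_A: C_B = (0.677/0.0698)·ln[(0.677+0.0698·6.54)/(0.677+0.0698·3.75)] = 9.699·ln(1.133/0.9386) = 1.830 mol/L.

1.83 mol/L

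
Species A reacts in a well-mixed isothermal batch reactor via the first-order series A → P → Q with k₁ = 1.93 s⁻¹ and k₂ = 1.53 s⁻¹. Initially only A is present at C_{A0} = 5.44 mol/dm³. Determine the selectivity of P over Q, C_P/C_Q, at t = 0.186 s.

For first-order series with pure A initially, C_P(t) = k₁C_{A0}/(k₂−k₁)·(e^(−k₁t) − e^(−k₂t)).
e^(−k₁t) = e^(−1.93×0.186) = e^(−0.3590) = 0.6984; e^(−k₂t) = e^(−0.2846) = 0.7523.
C_P = 1.93×5.44/(1.53−1.93) × (0.6984−0.7523) = (-26.25)×(-0.05394) = 1.416 mol/dm³.
C_A = C_{A0}e^(−k₁t) = 3.799 mol/dm³, so C_Q = C_{A0}−C_A−C_P = 0.2249 mol/dm³; C_P/C_Q = 6.30.

6.30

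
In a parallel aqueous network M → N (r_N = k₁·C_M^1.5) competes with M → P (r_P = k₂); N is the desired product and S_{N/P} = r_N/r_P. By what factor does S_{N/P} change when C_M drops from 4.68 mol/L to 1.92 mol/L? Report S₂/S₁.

0.263

S_{N/P} = (k₁/k₂)·C_M^1.5, so S₂/S₁ = (C_{M,2}/C_{M,1})^1.5.
= (1.92/4.68)^1.5 = (0.4103)^1.5 = 0.263.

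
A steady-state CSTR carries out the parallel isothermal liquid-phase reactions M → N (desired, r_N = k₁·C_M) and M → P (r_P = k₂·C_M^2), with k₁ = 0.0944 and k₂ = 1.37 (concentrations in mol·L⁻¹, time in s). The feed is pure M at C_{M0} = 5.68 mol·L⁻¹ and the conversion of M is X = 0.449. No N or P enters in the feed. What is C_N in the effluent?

Exit C_M = C_{M0}(1−X) = 5.68×0.551 = 3.130 mol·L⁻¹.
Rates in a CSTR are evaluated at the outlet concentration: r_N = 0.0944×3.130 = 0.2954, r_P = 1.37×3.130^2 = 13.42.
Fraction of consumed M going to N: r_N/(r_N+r_P) = 0.02154.
C_N = 0.02154·C_{M0}·X = 0.02154×5.68×0.449 = 0.0549 mol·L⁻¹.

0.0549 mol·L⁻¹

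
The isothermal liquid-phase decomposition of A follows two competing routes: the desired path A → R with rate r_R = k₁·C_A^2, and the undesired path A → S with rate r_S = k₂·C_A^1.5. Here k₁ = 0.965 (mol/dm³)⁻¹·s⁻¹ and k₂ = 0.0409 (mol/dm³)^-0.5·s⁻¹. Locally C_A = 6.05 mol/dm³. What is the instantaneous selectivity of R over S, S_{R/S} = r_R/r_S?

S_{R/S} = r_R/r_S = (k₁·C_A^2)/(k₂·C_A^1.5) = (k₁/k₂)·C_A^0.5.
= (0.965×6.050^2) / (0.0409×6.050^1.5) = 35.32/0.6086 = 58.0.
Since the desired path is higher order in A, keeping C_A high (PFR or concentrated feed) favours R.

58.0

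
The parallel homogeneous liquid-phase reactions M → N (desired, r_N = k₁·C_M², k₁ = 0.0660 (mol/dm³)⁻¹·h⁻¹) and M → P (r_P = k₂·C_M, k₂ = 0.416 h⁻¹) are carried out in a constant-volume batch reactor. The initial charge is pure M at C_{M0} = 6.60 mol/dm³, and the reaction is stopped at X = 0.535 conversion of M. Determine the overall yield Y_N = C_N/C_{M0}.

C_M = C_{M0}(1−X) = 3.069 mol/dm³.
Along a PFR/batch, dC_P/dC_M = −r_P/(r_N+r_P) = −k₂/(k₂+k₁·C_M).
Integrating from C_{M0} to C_M: C_P = (0.416/0.0660)·ln[(0.416+0.0660·6.60)/(0.416+0.0660·3.07)] = 6.303·ln(0.8516/0.6186) = 2.015 mol/dm³.
Then C_N = (C_{M0}−C_M) − C_P = 3.531 − 2.015 = 1.516 mol/dm³.
Y_N = C_N/C_{M0} = 1.516/6.60 = 0.230.

0.230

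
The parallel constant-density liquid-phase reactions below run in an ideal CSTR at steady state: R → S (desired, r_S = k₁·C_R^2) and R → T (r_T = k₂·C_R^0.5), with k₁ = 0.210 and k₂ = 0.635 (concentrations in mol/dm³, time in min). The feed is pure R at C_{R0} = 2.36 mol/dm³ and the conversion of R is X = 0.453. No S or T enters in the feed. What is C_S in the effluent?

0.349 mol/dm³

Exit C_R = C_{R0}(1−X) = 2.36×0.547 = 1.291 mol/dm³.
In a CSTR the entire volume is at exit conditions, so r_S = 0.210×1.291^2 = 0.3500 and r_T = 0.635×1.291^0.5 = 0.7215.
Fraction of consumed R going to S: r_S/(r_S+r_T) = 0.3266.
C_S = 0.3266·C_{R0}·X = 0.3266×2.36×0.453 = 0.349 mol/dm³.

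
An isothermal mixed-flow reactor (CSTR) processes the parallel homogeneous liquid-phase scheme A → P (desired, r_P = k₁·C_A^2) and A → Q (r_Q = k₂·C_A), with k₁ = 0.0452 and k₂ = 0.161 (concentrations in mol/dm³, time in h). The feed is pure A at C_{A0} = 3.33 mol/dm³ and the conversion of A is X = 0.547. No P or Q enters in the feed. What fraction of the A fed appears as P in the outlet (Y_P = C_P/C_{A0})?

Exit C_A = C_{A0}(1−X) = 3.33×0.453 = 1.508 mol/dm³.
A CSTR operates uniformly at the exit composition, giving r_P = 0.1029 and r_Q = 0.2429 (each k·C_A^n at C_A = 1.508).
Fraction of consumed A going to P: r_P/(r_P+r_Q) = 0.2975.
C_P = 0.2975·C_{A0}·X = 0.2975×3.33×0.547 = 0.542 mol/dm³; Y_P = C_P/C_{A0} = 0.163.

0.163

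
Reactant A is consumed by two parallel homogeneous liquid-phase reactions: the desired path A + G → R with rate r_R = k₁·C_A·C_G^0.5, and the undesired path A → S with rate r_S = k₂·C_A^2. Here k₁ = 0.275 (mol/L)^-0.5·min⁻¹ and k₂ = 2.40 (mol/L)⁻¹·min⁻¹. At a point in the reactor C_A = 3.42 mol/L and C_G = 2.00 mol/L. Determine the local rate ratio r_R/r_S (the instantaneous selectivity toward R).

S_{R/S} = r_R/r_S = (k₁·C_A·C_G^0.5)/(k₂·C_A^2) = (k₁/k₂)·C_A⁻¹·C_G^0.5.
= (0.275×3.420×2.000^0.5) / (2.40×3.420^2) = 1.330/28.07 = 0.0474.
The undesired path is higher order in A, so low C_A (CSTR or dilute feed) favours R.

0.0474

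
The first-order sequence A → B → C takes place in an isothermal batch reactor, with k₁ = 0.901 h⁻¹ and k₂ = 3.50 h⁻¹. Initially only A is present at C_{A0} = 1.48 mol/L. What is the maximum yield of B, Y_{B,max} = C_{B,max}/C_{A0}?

0.161

At the optimum, C_{B,max}/C_{A0} = (k₁/k₂)^[k₂/(k₂−k₁)].
= (0.901/3.50)^(3.50/(3.50−0.901)) = (0.2574)^(1.347) = 0.1608.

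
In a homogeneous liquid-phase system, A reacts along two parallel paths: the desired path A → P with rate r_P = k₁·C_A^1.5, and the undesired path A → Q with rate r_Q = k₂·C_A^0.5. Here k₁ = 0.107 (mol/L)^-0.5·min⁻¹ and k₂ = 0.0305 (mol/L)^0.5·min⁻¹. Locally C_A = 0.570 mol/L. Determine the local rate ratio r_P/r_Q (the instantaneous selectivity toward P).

S_{P/Q} = r_P/r_Q = (k₁·C_A^1.5)/(k₂·C_A^0.5) = (k₁/k₂)·C_A.
= (0.107×0.5700^1.5) / (0.0305×0.5700^0.5) = 0.04605/0.02303 = 2.00.

2.00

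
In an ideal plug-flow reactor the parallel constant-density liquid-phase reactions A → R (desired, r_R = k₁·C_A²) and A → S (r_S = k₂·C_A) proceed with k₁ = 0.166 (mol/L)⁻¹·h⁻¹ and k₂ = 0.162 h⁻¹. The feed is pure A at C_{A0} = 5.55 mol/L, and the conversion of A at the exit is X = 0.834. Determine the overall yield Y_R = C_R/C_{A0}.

C_A = C_{A0}(1−X) = 0.9213 mol/L.
Along a PFR/batch, dC_S/dC_A = −r_S/(r_R+r_S) = −k₂/(k₂+k₁·C_A).
Integrating from C_{A0} to C_A: C_S = (0.162/0.166)·ln[(0.162+0.166·5.55)/(0.162+0.166·0.921)] = 0.9759·ln(1.083/0.3149) = 1.206 mol/L.
Then C_R = (C_{A0}−C_A) − C_S = 4.629 − 1.206 = 3.423 mol/L.
Y_R = C_R/C_{A0} = 3.423/5.55 = 0.617.

0.617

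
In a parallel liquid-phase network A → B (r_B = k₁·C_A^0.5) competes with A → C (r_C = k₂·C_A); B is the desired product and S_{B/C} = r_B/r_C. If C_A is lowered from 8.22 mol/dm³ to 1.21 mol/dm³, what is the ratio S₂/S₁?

2.61

S_{B/C} = (k₁/k₂)·C_A^-0.5, so S₂/S₁ = (C_{A,2}/C_{A,1})^-0.5.
= (1.21/8.22)^(-0.5) = (0.1472)^(-0.5) = 2.61.
Selectivity toward B rises as C_A falls — low-concentration operation is favoured.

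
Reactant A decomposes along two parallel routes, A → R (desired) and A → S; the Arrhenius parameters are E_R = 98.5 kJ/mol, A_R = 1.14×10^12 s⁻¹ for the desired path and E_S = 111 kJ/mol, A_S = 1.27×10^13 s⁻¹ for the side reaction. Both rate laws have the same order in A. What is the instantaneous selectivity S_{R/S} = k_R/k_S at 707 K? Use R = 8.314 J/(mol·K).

0.753

With equal orders, S_{R/S} = k_R/k_S = (A_R/A_S)·exp[(E_S−E_R)/(RT)].
(E_S−E_R)/(RT) = (111−98.5)×10³/(8.314×707) = 12500/5878 = 2.127.
k_R/k_S = (1.14×10^12/1.27×10^13)·exp(2.127) = 0.08976 × 8.386 = 0.753.
Since E_R < E_S, lowering the temperature improves selectivity toward R.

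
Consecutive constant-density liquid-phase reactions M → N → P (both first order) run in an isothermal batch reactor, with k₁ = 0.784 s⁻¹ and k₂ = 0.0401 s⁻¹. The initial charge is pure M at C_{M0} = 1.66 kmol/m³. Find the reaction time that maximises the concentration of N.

4.00 s

For first-order series the maximum of C_N occurs at t_opt = ln(k₂/k₁)/(k₂−k₁).
= ln(0.0401/0.784)/(0.0401−0.784) = ln(0.05115)/-0.7439 = -2.973/-0.7439 = 4.00 s.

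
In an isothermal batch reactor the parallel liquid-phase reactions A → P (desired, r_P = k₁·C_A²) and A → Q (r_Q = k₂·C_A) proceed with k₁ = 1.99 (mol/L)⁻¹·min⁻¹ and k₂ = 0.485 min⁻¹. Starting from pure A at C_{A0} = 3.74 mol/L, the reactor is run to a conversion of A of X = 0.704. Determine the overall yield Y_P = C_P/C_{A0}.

C_A = C_{A0}(1−X) = 1.107 mol/L.
Along a PFR/batch, dC_Q/dC_A = −r_Q/(r_P+r_Q) = −k₂/(k₂+k₁·C_A).
Integrating from C_{A0} to C_A: C_Q = (0.485/1.99)·ln[(0.485+1.99·3.74)/(0.485+1.99·1.11)] = 0.2437·ln(7.928/2.688) = 0.2636 mol/L.
Then C_P = (C_{A0}−C_A) − C_Q = 2.633 − 0.2636 = 2.369 mol/L.
Y_P = C_P/C_{A0} = 2.369/3.74 = 0.634.

0.634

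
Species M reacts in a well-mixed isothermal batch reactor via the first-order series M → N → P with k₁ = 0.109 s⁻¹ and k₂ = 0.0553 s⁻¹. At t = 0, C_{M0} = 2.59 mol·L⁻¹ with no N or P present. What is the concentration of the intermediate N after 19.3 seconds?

1.17 mol·L⁻¹

Solving the coupled first-order balances gives C_N(t) = [k₁/(k₂−k₁)]·C_{M0}·(e^(−k₁t) − e^(−k₂t)).
e^(−k₁t) = e^(−0.109×19.3) = e^(−2.104) = 0.1220; e^(−k₂t) = e^(−1.067) = 0.3439.
C_N = 0.109×2.59/(0.0553−0.109) × (0.1220−0.3439) = (-5.257)×(-0.2219) = 1.167 mol·L⁻¹.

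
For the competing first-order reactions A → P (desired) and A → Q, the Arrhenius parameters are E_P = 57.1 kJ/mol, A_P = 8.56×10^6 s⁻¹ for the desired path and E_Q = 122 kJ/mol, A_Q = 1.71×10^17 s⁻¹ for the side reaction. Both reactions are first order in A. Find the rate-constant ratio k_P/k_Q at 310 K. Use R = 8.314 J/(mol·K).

4.32

Since both paths have the same order in A, the concentration cancels and S_{P/Q} = k_P/k_Q = (A_P/A_Q)·exp[(E_Q−E_P)/(RT)].
(E_Q−E_P)/(RT) = (122−57.1)×10³/(8.314×310) = 64900/2577 = 25.18.
k_P/k_Q = (8.56×10^6/1.71×10^17)·exp(25.18) = 5.006×10^-11 × 8.629×10^10 = 4.32.
Since E_P < E_Q, lowering the temperature improves selectivity toward P.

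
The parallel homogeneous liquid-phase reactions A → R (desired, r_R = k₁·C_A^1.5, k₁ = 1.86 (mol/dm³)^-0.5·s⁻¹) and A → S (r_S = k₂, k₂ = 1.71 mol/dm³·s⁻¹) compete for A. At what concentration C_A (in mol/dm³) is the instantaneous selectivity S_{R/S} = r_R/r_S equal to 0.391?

0.506 mol/dm³

S_{R/S} = (k₁/k₂)·C_A^1.5 ⇒ C_A = (S·k₂/k₁)^(1/1.5).
= (0.391×1.71/1.86)^(0.6667) = (0.3595)^(0.6667) = 0.506 mol/dm³.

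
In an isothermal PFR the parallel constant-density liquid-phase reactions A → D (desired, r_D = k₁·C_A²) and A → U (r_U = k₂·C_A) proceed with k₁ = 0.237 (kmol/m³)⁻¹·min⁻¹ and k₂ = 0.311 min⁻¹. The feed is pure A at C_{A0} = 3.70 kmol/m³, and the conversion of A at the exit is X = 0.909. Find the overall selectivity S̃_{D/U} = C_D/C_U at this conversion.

C_A = C_{A0}(1−X) = 0.3367 kmol/m³.
Along a PFR/batch, dC_U/dC_A = −r_U/(r_D+r_U) = −k₂/(k₂+k₁·C_A).
Integrating from C_{A0} to C_A: C_U = (0.311/0.237)·ln[(0.311+0.237·3.70)/(0.311+0.237·0.337)] = 1.312·ln(1.188/0.3908) = 1.459 kmol/m³.
Then C_D = (C_{A0}−C_A) − C_U = 3.363 − 1.459 = 1.904 kmol/m³.
S̃_{D/U} = C_D/C_U = 1.904/1.459 = 1.31.

1.31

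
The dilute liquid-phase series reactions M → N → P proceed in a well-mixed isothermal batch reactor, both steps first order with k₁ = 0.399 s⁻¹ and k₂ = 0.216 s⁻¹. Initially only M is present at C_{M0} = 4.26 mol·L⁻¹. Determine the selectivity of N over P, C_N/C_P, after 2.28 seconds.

3.18

For first-order series with pure M initially, C_N(t) = k₁C_{M0}/(k₂−k₁)·(e^(−k₁t) − e^(−k₂t)).
e^(−k₁t) = e^(−0.399×2.28) = e^(−0.9097) = 0.4026; e^(−k₂t) = e^(−0.4925) = 0.6111.
C_N = 0.399×4.26/(0.216−0.399) × (0.4026−0.6111) = (-9.288)×(-0.2085) = 1.936 mol·L⁻¹.
C_M = C_{M0}e^(−k₁t) = 1.715 mol·L⁻¹, so C_P = C_{M0}−C_M−C_N = 0.6084 mol·L⁻¹; C_N/C_P = 3.18.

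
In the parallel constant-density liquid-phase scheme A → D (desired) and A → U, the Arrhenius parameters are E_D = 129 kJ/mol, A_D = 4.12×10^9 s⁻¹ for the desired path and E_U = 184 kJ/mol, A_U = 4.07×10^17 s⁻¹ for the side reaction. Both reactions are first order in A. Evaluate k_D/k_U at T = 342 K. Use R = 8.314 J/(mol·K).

2.55

With equal orders, S_{D/U} = k_D/k_U = (A_D/A_U)·exp[(E_U−E_D)/(RT)].
(E_U−E_D)/(RT) = (184−129)×10³/(8.314×342) = 55000/2843 = 19.34.
k_D/k_U = (4.12×10^9/4.07×10^17)·exp(19.34) = 1.012×10^-8 × 2.515×10^8 = 2.55.
Since E_D < E_U, lowering the temperature improves selectivity toward D.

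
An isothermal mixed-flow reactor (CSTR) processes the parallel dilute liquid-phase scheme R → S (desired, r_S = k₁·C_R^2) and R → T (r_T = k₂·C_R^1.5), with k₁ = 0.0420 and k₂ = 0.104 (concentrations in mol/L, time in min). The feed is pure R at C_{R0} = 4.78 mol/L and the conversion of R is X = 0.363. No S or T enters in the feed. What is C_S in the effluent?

Exit C_R = C_{R0}(1−X) = 4.78×0.637 = 3.045 mol/L.
In a CSTR the entire volume is at exit conditions, so r_S = 0.0420×3.045^2 = 0.3894 and r_T = 0.104×3.045^1.5 = 0.5526.
Fraction of consumed R going to S: r_S/(r_S+r_T) = 0.4134.
C_S = 0.4134·C_{R0}·X = 0.4134×4.78×0.363 = 0.717 mol/L.

0.717 mol/L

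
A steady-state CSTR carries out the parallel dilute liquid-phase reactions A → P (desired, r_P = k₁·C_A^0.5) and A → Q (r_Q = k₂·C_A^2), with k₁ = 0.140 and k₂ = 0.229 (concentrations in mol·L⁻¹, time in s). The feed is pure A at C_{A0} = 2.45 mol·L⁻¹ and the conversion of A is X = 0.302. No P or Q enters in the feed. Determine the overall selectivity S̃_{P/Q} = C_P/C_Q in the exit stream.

0.273

Exit C_A = C_{A0}(1−X) = 2.45×0.698 = 1.710 mol·L⁻¹.
A CSTR operates uniformly at the exit composition, giving r_P = 0.1831 and r_Q = 0.6697 (each k·C_A^n at C_A = 1.710).
Overall selectivity = C_P/C_Q = r_Pτ/(r_Qτ) = r_P/r_Q = 0.273.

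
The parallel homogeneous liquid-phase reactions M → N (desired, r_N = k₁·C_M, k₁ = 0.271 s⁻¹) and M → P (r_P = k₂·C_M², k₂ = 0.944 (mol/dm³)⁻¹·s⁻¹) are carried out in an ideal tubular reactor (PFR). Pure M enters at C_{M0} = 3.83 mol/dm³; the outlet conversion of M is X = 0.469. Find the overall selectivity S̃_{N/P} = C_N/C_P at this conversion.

0.101

C_M = C_{M0}(1−X) = 2.034 mol/dm³.
Along a PFR/batch, dC_N/dC_M = −r_N/(r_N+r_P) = −k₁/(k₁+k₂·C_M).
Integrating from C_{M0} to C_M: C_N = (0.271/0.944)·ln[(0.271+0.944·3.83)/(0.271+0.944·2.03)] = 0.2871·ln(3.887/2.191) = 0.1646 mol/dm³.
C_P = (C_{M0}−C_M)−C_N = 1.632 mol/dm³; S̃_{N/P} = 0.1646/1.632 = 0.101.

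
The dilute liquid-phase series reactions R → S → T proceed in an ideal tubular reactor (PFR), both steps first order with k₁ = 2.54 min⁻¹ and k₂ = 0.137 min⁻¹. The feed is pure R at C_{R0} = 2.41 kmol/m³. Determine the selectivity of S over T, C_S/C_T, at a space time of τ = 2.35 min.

For first-order series with pure R initially, C_S(τ) = k₁C_{R0}/(k₂−k₁)·(e^(−k₁τ) − e^(−k₂τ)).
e^(−k₁τ) = e^(−2.54×2.35) = e^(−5.969) = 0.002557; e^(−k₂τ) = e^(−0.3220) = 0.7247.
C_S = 2.54×2.41/(0.137−2.54) × (0.002557−0.7247) = (-2.547)×(-0.7222) = 1.840 kmol/m³.
C_R = C_{R0}e^(−k₁τ) = 0.006162 kmol/m³, so C_T = C_{R0}−C_R−C_S = 0.5642 kmol/m³; C_S/C_T = 3.26.

3.26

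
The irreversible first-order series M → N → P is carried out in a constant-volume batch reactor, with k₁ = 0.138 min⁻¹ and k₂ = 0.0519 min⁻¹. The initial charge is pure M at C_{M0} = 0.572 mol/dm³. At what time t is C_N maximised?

11.4 min

Setting dC_N/dt = 0 gives t_opt = ln(k₂/k₁)/(k₂−k₁).
= ln(0.0519/0.138)/(0.0519−0.138) = ln(0.3761)/-0.08610 = -0.9779/-0.08610 = 11.4 min.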